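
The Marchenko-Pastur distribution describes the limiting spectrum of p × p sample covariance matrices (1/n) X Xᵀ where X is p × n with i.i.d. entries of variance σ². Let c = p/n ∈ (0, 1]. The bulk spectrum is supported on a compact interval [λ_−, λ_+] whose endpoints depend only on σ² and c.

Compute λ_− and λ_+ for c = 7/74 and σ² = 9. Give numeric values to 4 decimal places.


c = 7/74 = 0.094595; √c = 0.307562.
λ_− = σ² (1 − √c)² = 9 · (1 − 0.307562)² = 9 · (0.692438)² = 4.315229.
λ_+ = σ² (1 + √c)² = 9 · (1 + 0.307562)² = 9 · (1.307562)² = 15.387474.

Rounded to 4 decimal places: λ_− ≈ 4.3152, λ_+ ≈ 15.3875.


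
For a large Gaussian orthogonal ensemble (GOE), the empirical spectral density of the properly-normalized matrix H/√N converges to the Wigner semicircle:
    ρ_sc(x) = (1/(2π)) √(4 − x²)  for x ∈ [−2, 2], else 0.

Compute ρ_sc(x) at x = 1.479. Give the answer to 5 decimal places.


ρ_sc(x) = (1/(2π)) √(4 − x²). With x = 1.479:
  4 − x² = 4 − (1.479)² = 4 − 2.187441 = 1.812559.
  √(4 − x²) = 1.346313.
  1/(2π) = 0.159155.
  ρ_sc(1.479) = 0.159155 · 1.346313 = 0.214272.

Rounded to 5 decimal places: ρ_sc(1.479) ≈ 0.21427.


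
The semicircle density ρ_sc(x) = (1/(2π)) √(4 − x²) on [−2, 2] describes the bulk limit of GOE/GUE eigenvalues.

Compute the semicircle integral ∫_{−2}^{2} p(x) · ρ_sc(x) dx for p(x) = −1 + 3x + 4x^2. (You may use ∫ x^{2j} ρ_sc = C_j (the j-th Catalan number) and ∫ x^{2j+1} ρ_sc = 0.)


Write p(x) = Σ a_i x^i, split into monomials and integrate each against ρ_sc separately.
Using ∫ x^{2j} ρ_sc = C_j = (1/(j+1)) C(2j, j) (Catalan numbers) and ∫ x^{2j+1} ρ_sc = 0 (odd monomials vanish by symmetry):
  i = 0 (even): a_0 · C_{0} = -1 · 1 = -1
  i = 1 (odd): ∫ x^1 ρ_sc = 0 (vanishes)
  i = 2 (even): a_2 · C_{1} = 4 · 1 = 4

Summing the contributions: ∫_{−2}^{2} p(x) ρ_sc(x) dx = (-1) + 4 = 3.


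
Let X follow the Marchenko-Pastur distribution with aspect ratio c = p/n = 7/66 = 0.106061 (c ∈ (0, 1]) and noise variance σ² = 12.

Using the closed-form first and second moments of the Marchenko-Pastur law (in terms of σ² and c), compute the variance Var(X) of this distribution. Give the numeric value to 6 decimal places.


Recall the MP moments m_1 = E[X] = σ² and m_2 = E[X²] = σ⁴ (1 + c).
m_1 = E[X] = σ² = 12, so m_1² = 144.
m_2 = E[X²] = σ⁴ (1 + c) = 144 · (1 + 0.106061) = 144 · 1.106061 = 159.272727.
(Note m_2 − m_1² simplifies to c · σ⁴ = 0.106061 · 144.)

Var(X) = m_2 − m_1² = 159.272727 − 144 = 15.272727.


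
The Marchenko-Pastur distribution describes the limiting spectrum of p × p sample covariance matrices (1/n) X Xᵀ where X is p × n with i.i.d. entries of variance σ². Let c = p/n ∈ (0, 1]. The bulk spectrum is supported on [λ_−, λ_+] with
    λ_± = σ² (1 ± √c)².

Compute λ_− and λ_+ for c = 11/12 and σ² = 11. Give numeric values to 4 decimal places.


c = 11/12 = 0.916667; √c = 0.957427.
λ_− = σ² (1 − √c)² = 11 · (1 − 0.957427)² = 11 · (0.042573)² = 0.019937.
λ_+ = σ² (1 + √c)² = 11 · (1 + 0.957427)² = 11 · (1.957427)² = 42.146730.

Rounded to 4 decimal places: λ_− ≈ 0.0199, λ_+ ≈ 42.1467.


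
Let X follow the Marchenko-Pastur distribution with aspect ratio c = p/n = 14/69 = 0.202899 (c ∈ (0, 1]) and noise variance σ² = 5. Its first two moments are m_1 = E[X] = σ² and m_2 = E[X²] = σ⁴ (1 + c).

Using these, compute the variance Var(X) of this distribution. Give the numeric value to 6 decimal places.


m_1 = E[X] = σ² = 5, so m_1² = 25.
m_2 = E[X²] = σ⁴ (1 + c) = 25 · (1 + 0.202899) = 25 · 1.202899 = 30.072464.
(Note m_2 − m_1² simplifies to c · σ⁴ = 0.202899 · 25.)

Var(X) = m_2 − m_1² = 30.072464 − 25 = 5.072464.


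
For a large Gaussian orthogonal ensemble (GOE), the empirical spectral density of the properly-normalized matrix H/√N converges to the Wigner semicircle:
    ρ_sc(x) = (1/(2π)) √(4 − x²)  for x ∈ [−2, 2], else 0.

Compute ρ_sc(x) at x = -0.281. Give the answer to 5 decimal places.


ρ_sc(x) = (1/(2π)) √(4 − x²). With x = -0.281:
  4 − x² = 4 − (-0.281)² = 4 − 0.078961 = 3.921039.
  √(4 − x²) = 1.980161.
  1/(2π) = 0.159155.
  ρ_sc(-0.281) = 0.159155 · 1.980161 = 0.315152.

Rounded to 5 decimal places: ρ_sc(-0.281) ≈ 0.31515.


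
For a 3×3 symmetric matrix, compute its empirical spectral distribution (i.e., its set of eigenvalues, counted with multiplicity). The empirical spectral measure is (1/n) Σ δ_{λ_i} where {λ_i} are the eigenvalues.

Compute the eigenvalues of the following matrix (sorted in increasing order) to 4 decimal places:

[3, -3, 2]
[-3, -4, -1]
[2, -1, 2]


Since M is real symmetric, all three eigenvalues are real; they are the roots of det(λI − M) = λ³ − (tr M) λ² + s λ − det M, where s is the sum of the principal 2×2 minors.
tr M = 3 + (-4) + 2 = 1.
s = (3·(-4) − (-3)²) + (3·2 − 2²) + ((-4)·2 − (-1)²) = -21 + 2 + (-9) = -28.
det M (expand along row 1) = 3·(-9) − (-3)·(-4) + 2·11 = -17.
Characteristic polynomial: λ³ − λ² − 28λ + 17 = 0.
Substitute λ = y + (tr M)/3 = y + 0.333333 to remove the quadratic term: y³ + p·y + q = 0 with p = s − (tr M)²/3 = -28.333333 and q = −2(tr M)³/27 + (tr M)·s/3 − det M = 7.592593.
Three real roots ⇒ use the trigonometric (Viète) form: r = 2√(−p/3) = 6.146363, φ = arccos(3q/(p·r)) = arccos(-0.130796) = 1.701968 rad.
y_k = r·cos(φ/3 − 2πk/3) for k = 0, 1, 2 gives y = 5.183490, 0.268658, -5.452148.
λ_k = y_k + 0.333333 gives λ = 5.5168, 0.6020, -5.1188 (check: the sum is 1.0000 = tr M).

Eigenvalues sorted in increasing order: [-5.1188, 0.6020, 5.5168].


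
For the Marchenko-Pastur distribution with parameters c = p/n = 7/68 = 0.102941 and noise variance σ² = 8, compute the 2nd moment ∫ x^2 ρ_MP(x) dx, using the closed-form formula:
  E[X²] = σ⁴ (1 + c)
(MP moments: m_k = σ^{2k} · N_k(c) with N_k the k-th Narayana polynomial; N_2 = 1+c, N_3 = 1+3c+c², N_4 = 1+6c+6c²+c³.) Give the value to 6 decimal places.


E[X²] = σ⁴ (1 + c) (second MP moment). With σ² = 8 (so σ⁴ = 64) and c = 7/68 = 0.102941: E[X²] = 64 · (1 + 0.102941) = 64 · 1.102941.

So E[X^2] = 70.588235.


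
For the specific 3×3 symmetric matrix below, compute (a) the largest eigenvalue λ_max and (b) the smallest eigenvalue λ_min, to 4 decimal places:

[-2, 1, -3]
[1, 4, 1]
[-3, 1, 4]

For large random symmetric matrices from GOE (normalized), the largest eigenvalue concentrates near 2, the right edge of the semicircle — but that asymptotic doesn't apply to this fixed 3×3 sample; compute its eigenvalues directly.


Since M is real symmetric, all three eigenvalues are real; they are the roots of det(λI − M) = λ³ − (tr M) λ² + s λ − det M, where s is the sum of the principal 2×2 minors.
tr M = -2 + 4 + 4 = 6.
s = ((-2)·4 − 1²) + ((-2)·4 − (-3)²) + (4·4 − 1²) = -9 + (-17) + 15 = -11.
det M (expand along row 1) = (-2)·15 − 1·7 + (-3)·13 = -76.
Characteristic polynomial: λ³ − 6λ² − 11λ + 76 = 0.
Substitute λ = y + (tr M)/3 = y + 2.000000 to remove the quadratic term: y³ + p·y + q = 0 with p = s − (tr M)²/3 = -23.000000 and q = −2(tr M)³/27 + (tr M)·s/3 − det M = 38.000000.
Three real roots ⇒ use the trigonometric (Viète) form: r = 2√(−p/3) = 5.537749, φ = arccos(3q/(p·r)) = arccos(-0.895043) = 2.679323 rad.
y_k = r·cos(φ/3 − 2πk/3) for k = 0, 1, 2 gives y = 3.472136, 2.000000, -5.472136.
λ_k = y_k + 2.000000 gives λ = 5.4721, 4.0000, -3.4721 (check: the sum is 6.0000 = tr M).

Hence λ_max = 5.4721 and λ_min = -3.4721.


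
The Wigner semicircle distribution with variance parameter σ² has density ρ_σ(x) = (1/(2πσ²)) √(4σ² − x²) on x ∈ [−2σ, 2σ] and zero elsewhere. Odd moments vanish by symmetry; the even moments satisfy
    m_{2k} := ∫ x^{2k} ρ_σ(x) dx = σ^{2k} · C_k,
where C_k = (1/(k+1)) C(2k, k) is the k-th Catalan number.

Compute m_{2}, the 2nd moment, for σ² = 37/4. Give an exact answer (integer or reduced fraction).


By the scaled semicircle moment identity, m_{2k} = σ^{2k} · C_k with k = 1.
C_1 = (1/(k+1)) · C(2k, k) = (1/2) · C(2, 1) = (1/2) · 2 = 1.
σ^{2k} = (σ²)^k = (37/4)^1 = 37/4.

Therefore m_{2} = σ^{2} · C_1 = (37/4) · 1 = 37/4.


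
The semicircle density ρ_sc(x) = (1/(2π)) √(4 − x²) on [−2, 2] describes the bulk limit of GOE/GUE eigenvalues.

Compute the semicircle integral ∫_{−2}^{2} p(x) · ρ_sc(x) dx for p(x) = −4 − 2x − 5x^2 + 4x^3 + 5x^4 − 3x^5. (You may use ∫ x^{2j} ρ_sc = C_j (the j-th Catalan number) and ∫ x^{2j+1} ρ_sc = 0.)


Write p(x) = Σ a_i x^i, split into monomials and integrate each against ρ_sc separately.
Using ∫ x^{2j} ρ_sc = C_j = (1/(j+1)) C(2j, j) (Catalan numbers) and ∫ x^{2j+1} ρ_sc = 0 (odd monomials vanish by symmetry):
  i = 0 (even): a_0 · C_{0} = -4 · 1 = -4
  i = 1 (odd): ∫ x^1 ρ_sc = 0 (vanishes)
  i = 2 (even): a_2 · C_{1} = -5 · 1 = -5
  i = 3 (odd): ∫ x^3 ρ_sc = 0 (vanishes)
  i = 4 (even): a_4 · C_{2} = 5 · 2 = 10
  i = 5 (odd): ∫ x^5 ρ_sc = 0 (vanishes)

Summing the contributions: ∫_{−2}^{2} p(x) ρ_sc(x) dx = (-4) + (-5) + 10 = 1.


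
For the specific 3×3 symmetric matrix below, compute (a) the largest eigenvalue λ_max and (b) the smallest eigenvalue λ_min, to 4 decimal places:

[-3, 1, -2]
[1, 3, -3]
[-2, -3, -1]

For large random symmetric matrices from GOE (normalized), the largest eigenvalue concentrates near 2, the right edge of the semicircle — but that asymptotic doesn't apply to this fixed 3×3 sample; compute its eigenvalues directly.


Since M is real symmetric, all three eigenvalues are real; they are the roots of det(λI − M) = λ³ − (tr M) λ² + s λ − det M, where s is the sum of the principal 2×2 minors.
tr M = -3 + 3 + (-1) = -1.
s = ((-3)·3 − 1²) + ((-3)·(-1) − (-2)²) + (3·(-1) − (-3)²) = -10 + (-1) + (-12) = -23.
det M (expand along row 1) = (-3)·(-12) − 1·(-7) + (-2)·3 = 37.
Characteristic polynomial: λ³ + λ² − 23λ − 37 = 0.
Substitute λ = y + (tr M)/3 = y − 0.333333 to remove the quadratic term: y³ + p·y + q = 0 with p = s − (tr M)²/3 = -23.333333 and q = −2(tr M)³/27 + (tr M)·s/3 − det M = -29.259259.
Three real roots ⇒ use the trigonometric (Viète) form: r = 2√(−p/3) = 5.577734, φ = arccos(3q/(p·r)) = arccos(0.674450) = 0.830576 rad.
y_k = r·cos(φ/3 − 2πk/3) for k = 0, 1, 2 gives y = 5.365327, -1.362328, -4.002999.
λ_k = y_k − 0.333333 gives λ = 5.0320, -1.6957, -4.3363 (check: the sum is -1.0000 = tr M).

Hence λ_max = 5.0320 and λ_min = -4.3363.


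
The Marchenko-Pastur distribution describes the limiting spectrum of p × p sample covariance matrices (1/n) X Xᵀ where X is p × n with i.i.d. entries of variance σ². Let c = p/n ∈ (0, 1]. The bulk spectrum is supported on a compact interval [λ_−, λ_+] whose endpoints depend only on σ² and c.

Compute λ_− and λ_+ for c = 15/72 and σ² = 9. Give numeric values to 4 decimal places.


c = 15/72 = 0.208333; √c = 0.456435.
λ_− = σ² (1 − √c)² = 9 · (1 − 0.456435)² = 9 · (0.543565)² = 2.659162.
λ_+ = σ² (1 + √c)² = 9 · (1 + 0.456435)² = 9 · (1.456435)² = 19.090838.

Rounded to 4 decimal places: λ_− ≈ 2.6592, λ_+ ≈ 19.0908.


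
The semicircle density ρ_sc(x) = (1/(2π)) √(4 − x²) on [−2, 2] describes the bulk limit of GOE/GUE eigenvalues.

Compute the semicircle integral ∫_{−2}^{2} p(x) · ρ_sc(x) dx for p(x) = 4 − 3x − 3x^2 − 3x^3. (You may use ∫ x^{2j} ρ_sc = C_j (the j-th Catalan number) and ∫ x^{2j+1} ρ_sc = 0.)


Write p(x) = Σ a_i x^i, split into monomials and integrate each against ρ_sc separately.
Using ∫ x^{2j} ρ_sc = C_j = (1/(j+1)) C(2j, j) (Catalan numbers) and ∫ x^{2j+1} ρ_sc = 0 (odd monomials vanish by symmetry):
  i = 0 (even): a_0 · C_{0} = 4 · 1 = 4
  i = 1 (odd): ∫ x^1 ρ_sc = 0 (vanishes)
  i = 2 (even): a_2 · C_{1} = -3 · 1 = -3
  i = 3 (odd): ∫ x^3 ρ_sc = 0 (vanishes)

Summing the contributions: ∫_{−2}^{2} p(x) ρ_sc(x) dx = 4 + (-3) = 1.


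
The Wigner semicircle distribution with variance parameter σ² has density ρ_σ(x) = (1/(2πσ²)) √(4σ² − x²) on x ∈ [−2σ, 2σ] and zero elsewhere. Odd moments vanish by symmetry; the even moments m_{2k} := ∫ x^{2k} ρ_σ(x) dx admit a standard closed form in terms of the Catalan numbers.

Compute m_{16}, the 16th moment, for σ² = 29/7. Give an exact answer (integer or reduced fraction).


By the scaled semicircle moment identity, m_{2k} = σ^{2k} · C_k with k = 8.
C_8 = (1/(k+1)) · C(2k, k) = (1/9) · C(16, 8) = (1/9) · 12870 = 1430.
σ^{2k} = (σ²)^k = (29/7)^8 = 500246412961/5764801.

Therefore m_{16} = σ^{16} · C_8 = (500246412961/5764801) · 1430 = 715352370534230/5764801.


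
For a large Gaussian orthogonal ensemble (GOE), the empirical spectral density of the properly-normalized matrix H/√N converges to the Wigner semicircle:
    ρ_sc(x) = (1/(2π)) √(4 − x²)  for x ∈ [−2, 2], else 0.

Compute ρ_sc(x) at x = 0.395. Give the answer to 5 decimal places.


ρ_sc(x) = (1/(2π)) √(4 − x²). With x = 0.395:
  4 − x² = 4 − (0.395)² = 4 − 0.156025 = 3.843975.
  √(4 − x²) = 1.960606.
  1/(2π) = 0.159155.
  ρ_sc(0.395) = 0.159155 · 1.960606 = 0.312040.

Rounded to 5 decimal places: ρ_sc(0.395) ≈ 0.31204.


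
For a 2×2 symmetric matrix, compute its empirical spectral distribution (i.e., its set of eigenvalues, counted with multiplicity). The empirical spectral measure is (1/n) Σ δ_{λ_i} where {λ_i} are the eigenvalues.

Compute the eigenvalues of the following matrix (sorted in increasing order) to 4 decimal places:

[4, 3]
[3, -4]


Since M is real symmetric, both eigenvalues are real; they are the roots of det(λI − M) = λ² − (tr M) λ + det M.
tr M = 4 + (-4) = 0.
det M = 4·(-4) − 3² = -16 − 9 = -25.
Characteristic polynomial: λ² − 25 = 0.
Discriminant Δ = (tr M)² − 4·det M = 0 − (-100) = 100; √Δ = 10.000000.
λ = (tr M ± √Δ)/2 = (0 ± 10.000000)/2, giving (tr M − √Δ)/2 = -5.0000 and (tr M + √Δ)/2 = 5.0000.

Eigenvalues sorted in increasing order: [-5.0000, 5.0000].


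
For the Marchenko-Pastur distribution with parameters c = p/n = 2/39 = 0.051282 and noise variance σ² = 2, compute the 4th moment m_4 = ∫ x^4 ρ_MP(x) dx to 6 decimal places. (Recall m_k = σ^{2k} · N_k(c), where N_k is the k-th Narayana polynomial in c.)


E[X⁴] = σ⁸ (1 + 6c + 6c² + c³) (fourth MP moment). With σ² = 2 (so σ⁸ = 16) and c = 2/39 = 0.051282: E[X⁴] = 16 · (1 + 6·0.051282 + 6·(0.051282)² + (0.051282)³) = 16 · 1.323606.

So E[X^4] = 21.177700.


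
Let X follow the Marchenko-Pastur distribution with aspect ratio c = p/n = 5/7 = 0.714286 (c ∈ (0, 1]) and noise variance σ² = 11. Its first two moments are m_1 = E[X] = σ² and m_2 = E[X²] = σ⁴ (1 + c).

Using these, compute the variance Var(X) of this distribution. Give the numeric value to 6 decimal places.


m_1 = E[X] = σ² = 11, so m_1² = 121.
m_2 = E[X²] = σ⁴ (1 + c) = 121 · (1 + 0.714286) = 121 · 1.714286 = 207.428571.
(Note m_2 − m_1² simplifies to c · σ⁴ = 0.714286 · 121.)

Var(X) = m_2 − m_1² = 207.428571 − 121 = 86.428571.


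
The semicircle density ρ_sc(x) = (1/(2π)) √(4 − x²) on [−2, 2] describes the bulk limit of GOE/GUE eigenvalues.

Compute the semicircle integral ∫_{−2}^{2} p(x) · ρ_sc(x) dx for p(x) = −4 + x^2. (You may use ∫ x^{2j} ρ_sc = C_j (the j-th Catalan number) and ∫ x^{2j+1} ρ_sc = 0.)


Write p(x) = Σ a_i x^i, split into monomials and integrate each against ρ_sc separately.
Using ∫ x^{2j} ρ_sc = C_j = (1/(j+1)) C(2j, j) (Catalan numbers) and ∫ x^{2j+1} ρ_sc = 0 (odd monomials vanish by symmetry):
  i = 0 (even): a_0 · C_{0} = -4 · 1 = -4
  i = 2 (even): a_2 · C_{1} = 1 · 1 = 1

Summing the contributions: ∫_{−2}^{2} p(x) ρ_sc(x) dx = (-4) + 1 = -3.


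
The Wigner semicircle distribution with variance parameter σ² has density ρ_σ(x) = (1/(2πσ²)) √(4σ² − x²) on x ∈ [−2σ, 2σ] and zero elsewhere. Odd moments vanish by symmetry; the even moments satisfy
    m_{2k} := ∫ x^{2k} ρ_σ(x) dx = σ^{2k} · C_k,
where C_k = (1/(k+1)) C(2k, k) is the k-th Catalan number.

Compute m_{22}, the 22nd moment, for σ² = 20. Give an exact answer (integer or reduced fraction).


By the scaled semicircle moment identity, m_{2k} = σ^{2k} · C_k with k = 11.
C_11 = (1/(k+1)) · C(2k, k) = (1/12) · C(22, 11) = (1/12) · 705432 = 58786.
σ^{2k} = (σ²)^k = (20)^11 = 204800000000000.

Therefore m_{22} = σ^{22} · C_11 = 204800000000000 · 58786 = 12039372800000000000.


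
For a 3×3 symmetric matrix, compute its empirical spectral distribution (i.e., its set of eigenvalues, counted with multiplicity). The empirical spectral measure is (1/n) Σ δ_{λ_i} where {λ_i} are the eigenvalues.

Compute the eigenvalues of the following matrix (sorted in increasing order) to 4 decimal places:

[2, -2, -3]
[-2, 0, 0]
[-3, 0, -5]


Since M is real symmetric, all three eigenvalues are real; they are the roots of det(λI − M) = λ³ − (tr M) λ² + s λ − det M, where s is the sum of the principal 2×2 minors.
tr M = 2 + 0 + (-5) = -3.
s = (2·0 − (-2)²) + (2·(-5) − (-3)²) + (0·(-5) − 0²) = -4 + (-19) + 0 = -23.
det M (expand along row 1) = 2·0 − (-2)·10 + (-3)·0 = 20.
Characteristic polynomial: λ³ + 3λ² − 23λ − 20 = 0.
Substitute λ = y + (tr M)/3 = y − 1.000000 to remove the quadratic term: y³ + p·y + q = 0 with p = s − (tr M)²/3 = -26.000000 and q = −2(tr M)³/27 + (tr M)·s/3 − det M = 5.000000.
Three real roots ⇒ use the trigonometric (Viète) form: r = 2√(−p/3) = 5.887841, φ = arccos(3q/(p·r)) = arccos(-0.097986) = 1.668939 rad.
y_k = r·cos(φ/3 − 2πk/3) for k = 0, 1, 2 gives y = 5.000000, 0.192582, -5.192582.
λ_k = y_k − 1.000000 gives λ = 4.0000, -0.8074, -6.1926 (check: the sum is -3.0000 = tr M).

Eigenvalues sorted in increasing order: [-6.1926, -0.8074, 4.0000].


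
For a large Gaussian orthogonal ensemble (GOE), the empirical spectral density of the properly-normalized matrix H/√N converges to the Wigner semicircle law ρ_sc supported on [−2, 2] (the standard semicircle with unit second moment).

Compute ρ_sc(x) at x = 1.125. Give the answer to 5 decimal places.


ρ_sc(x) = (1/(2π)) √(4 − x²). With x = 1.125:
  4 − x² = 4 − (1.125)² = 4 − 1.265625 = 2.734375.
  √(4 − x²) = 1.653595.
  1/(2π) = 0.159155.
  ρ_sc(1.125) = 0.159155 · 1.653595 = 0.263178.

Rounded to 5 decimal places: ρ_sc(1.125) ≈ 0.26318.


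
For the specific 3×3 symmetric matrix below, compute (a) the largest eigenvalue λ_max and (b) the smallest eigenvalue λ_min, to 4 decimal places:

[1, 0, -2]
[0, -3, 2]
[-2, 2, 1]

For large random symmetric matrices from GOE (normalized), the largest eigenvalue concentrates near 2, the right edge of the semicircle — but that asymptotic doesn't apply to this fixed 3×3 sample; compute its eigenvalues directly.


Since M is real symmetric, all three eigenvalues are real; they are the roots of det(λI − M) = λ³ − (tr M) λ² + s λ − det M, where s is the sum of the principal 2×2 minors.
tr M = 1 + (-3) + 1 = -1.
s = (1·(-3) − 0²) + (1·1 − (-2)²) + ((-3)·1 − 2²) = -3 + (-3) + (-7) = -13.
det M (expand along row 1) = 1·(-7) − 0·4 + (-2)·(-6) = 5.
Characteristic polynomial: λ³ + λ² − 13λ − 5 = 0.
Substitute λ = y + (tr M)/3 = y − 0.333333 to remove the quadratic term: y³ + p·y + q = 0 with p = s − (tr M)²/3 = -13.333333 and q = −2(tr M)³/27 + (tr M)·s/3 − det M = -0.592593.
Three real roots ⇒ use the trigonometric (Viète) form: r = 2√(−p/3) = 4.216370, φ = arccos(3q/(p·r)) = arccos(0.031623) = 1.539168 rad.
y_k = r·cos(φ/3 − 2πk/3) for k = 0, 1, 2 gives y = 3.673506, -0.044451, -3.629055.
λ_k = y_k − 0.333333 gives λ = 3.3402, -0.3778, -3.9624 (check: the sum is -1.0000 = tr M).

Hence λ_max = 3.3402 and λ_min = -3.9624.


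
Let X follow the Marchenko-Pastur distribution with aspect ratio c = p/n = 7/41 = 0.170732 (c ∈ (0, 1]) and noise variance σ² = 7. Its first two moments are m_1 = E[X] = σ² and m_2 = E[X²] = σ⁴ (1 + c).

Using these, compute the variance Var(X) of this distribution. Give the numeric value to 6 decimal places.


m_1 = E[X] = σ² = 7, so m_1² = 49.
m_2 = E[X²] = σ⁴ (1 + c) = 49 · (1 + 0.170732) = 49 · 1.170732 = 57.365854.
(Note m_2 − m_1² simplifies to c · σ⁴ = 0.170732 · 49.)

Var(X) = m_2 − m_1² = 57.365854 − 49 = 8.365854.


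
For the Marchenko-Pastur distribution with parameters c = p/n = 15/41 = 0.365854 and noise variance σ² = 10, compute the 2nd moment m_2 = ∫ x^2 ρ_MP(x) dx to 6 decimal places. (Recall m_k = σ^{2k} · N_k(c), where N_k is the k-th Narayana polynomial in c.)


E[X²] = σ⁴ (1 + c) (second MP moment). With σ² = 10 (so σ⁴ = 100) and c = 15/41 = 0.365854: E[X²] = 100 · (1 + 0.365854) = 100 · 1.365854.

So E[X^2] = 136.585366.


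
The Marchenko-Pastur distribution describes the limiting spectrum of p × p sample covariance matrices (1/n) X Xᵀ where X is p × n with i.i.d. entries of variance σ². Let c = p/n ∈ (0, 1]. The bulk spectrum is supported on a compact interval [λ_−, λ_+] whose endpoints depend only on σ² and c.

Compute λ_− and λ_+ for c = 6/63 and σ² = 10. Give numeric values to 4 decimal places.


c = 6/63 = 0.095238; √c = 0.308607.
λ_− = σ² (1 − √c)² = 10 · (1 − 0.308607)² = 10 · (0.691393)² = 4.780247.
λ_+ = σ² (1 + √c)² = 10 · (1 + 0.308607)² = 10 · (1.308607)² = 17.124515.

Rounded to 4 decimal places: λ_− ≈ 4.7802, λ_+ ≈ 17.1245.


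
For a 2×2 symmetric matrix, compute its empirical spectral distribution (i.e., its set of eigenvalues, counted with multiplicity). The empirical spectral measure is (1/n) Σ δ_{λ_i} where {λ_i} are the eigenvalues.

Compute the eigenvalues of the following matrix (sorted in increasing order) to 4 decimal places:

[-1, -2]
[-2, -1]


Since M is real symmetric, both eigenvalues are real; they are the roots of det(λI − M) = λ² − (tr M) λ + det M.
tr M = -1 + (-1) = -2.
det M = (-1)·(-1) − (-2)² = 1 − 4 = -3.
Characteristic polynomial: λ² + 2λ − 3 = 0.
Discriminant Δ = (tr M)² − 4·det M = 4 − (-12) = 16; √Δ = 4.000000.
λ = (tr M ± √Δ)/2 = (-2 ± 4.000000)/2, giving (tr M − √Δ)/2 = -3.0000 and (tr M + √Δ)/2 = 1.0000.

Eigenvalues sorted in increasing order: [-3.0000, 1.0000].


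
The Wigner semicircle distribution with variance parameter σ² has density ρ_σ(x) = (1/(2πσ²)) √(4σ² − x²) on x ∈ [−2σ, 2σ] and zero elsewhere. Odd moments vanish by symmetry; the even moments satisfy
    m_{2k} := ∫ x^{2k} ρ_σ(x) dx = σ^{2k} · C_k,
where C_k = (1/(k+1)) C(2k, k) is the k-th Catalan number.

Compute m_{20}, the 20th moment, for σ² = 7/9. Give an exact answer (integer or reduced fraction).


By the scaled semicircle moment identity, m_{2k} = σ^{2k} · C_k with k = 10.
C_10 = (1/(k+1)) · C(2k, k) = (1/11) · C(20, 10) = (1/11) · 184756 = 16796.
σ^{2k} = (σ²)^k = (7/9)^10 = 282475249/3486784401.

Therefore m_{20} = σ^{20} · C_10 = (282475249/3486784401) · 16796 = 4744454282204/3486784401.


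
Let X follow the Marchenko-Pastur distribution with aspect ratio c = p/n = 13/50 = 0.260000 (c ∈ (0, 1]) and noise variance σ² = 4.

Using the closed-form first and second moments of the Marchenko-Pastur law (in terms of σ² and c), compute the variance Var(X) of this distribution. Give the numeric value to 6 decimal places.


Recall the MP moments m_1 = E[X] = σ² and m_2 = E[X²] = σ⁴ (1 + c).
m_1 = E[X] = σ² = 4, so m_1² = 16.
m_2 = E[X²] = σ⁴ (1 + c) = 16 · (1 + 0.260000) = 16 · 1.260000 = 20.160000.
(Note m_2 − m_1² simplifies to c · σ⁴ = 0.260000 · 16.)

Var(X) = m_2 − m_1² = 20.160000 − 16 = 4.160000.


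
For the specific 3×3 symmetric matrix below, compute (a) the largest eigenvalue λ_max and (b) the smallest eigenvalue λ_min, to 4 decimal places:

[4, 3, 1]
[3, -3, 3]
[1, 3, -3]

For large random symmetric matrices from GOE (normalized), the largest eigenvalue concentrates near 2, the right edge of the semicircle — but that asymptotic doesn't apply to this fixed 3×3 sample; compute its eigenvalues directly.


Since M is real symmetric, all three eigenvalues are real; they are the roots of det(λI − M) = λ³ − (tr M) λ² + s λ − det M, where s is the sum of the principal 2×2 minors.
tr M = 4 + (-3) + (-3) = -2.
s = (4·(-3) − 3²) + (4·(-3) − 1²) + ((-3)·(-3) − 3²) = -21 + (-13) + 0 = -34.
det M (expand along row 1) = 4·0 − 3·(-12) + 1·12 = 48.
Characteristic polynomial: λ³ + 2λ² − 34λ − 48 = 0.
Substitute λ = y + (tr M)/3 = y − 0.666667 to remove the quadratic term: y³ + p·y + q = 0 with p = s − (tr M)²/3 = -35.333333 and q = −2(tr M)³/27 + (tr M)·s/3 − det M = -24.740741.
Three real roots ⇒ use the trigonometric (Viète) form: r = 2√(−p/3) = 6.863753, φ = arccos(3q/(p·r)) = arccos(0.306047) = 1.259759 rad.
y_k = r·cos(φ/3 − 2πk/3) for k = 0, 1, 2 gives y = 6.267442, -0.710354, -5.557088.
λ_k = y_k − 0.666667 gives λ = 5.6008, -1.3770, -6.2238 (check: the sum is -2.0000 = tr M).

Hence λ_max = 5.6008 and λ_min = -6.2238.


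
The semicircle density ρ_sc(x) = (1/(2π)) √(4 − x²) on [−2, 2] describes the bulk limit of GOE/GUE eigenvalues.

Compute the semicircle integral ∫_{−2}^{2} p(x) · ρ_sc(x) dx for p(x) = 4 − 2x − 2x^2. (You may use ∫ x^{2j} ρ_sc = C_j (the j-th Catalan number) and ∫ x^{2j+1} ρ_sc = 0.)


Write p(x) = Σ a_i x^i, split into monomials and integrate each against ρ_sc separately.
Using ∫ x^{2j} ρ_sc = C_j = (1/(j+1)) C(2j, j) (Catalan numbers) and ∫ x^{2j+1} ρ_sc = 0 (odd monomials vanish by symmetry):
  i = 0 (even): a_0 · C_{0} = 4 · 1 = 4
  i = 1 (odd): ∫ x^1 ρ_sc = 0 (vanishes)
  i = 2 (even): a_2 · C_{1} = -2 · 1 = -2

Summing the contributions: ∫_{−2}^{2} p(x) ρ_sc(x) dx = 4 + (-2) = 2.


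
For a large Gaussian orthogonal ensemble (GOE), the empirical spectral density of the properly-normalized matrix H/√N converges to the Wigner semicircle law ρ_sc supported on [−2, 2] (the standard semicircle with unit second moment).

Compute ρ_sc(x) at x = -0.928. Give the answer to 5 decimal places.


ρ_sc(x) = (1/(2π)) √(4 − x²). With x = -0.928:
  4 − x² = 4 − (-0.928)² = 4 − 0.861184 = 3.138816.
  √(4 − x²) = 1.771670.
  1/(2π) = 0.159155.
  ρ_sc(-0.928) = 0.159155 · 1.771670 = 0.281970.

Rounded to 5 decimal places: ρ_sc(-0.928) ≈ 0.28197.


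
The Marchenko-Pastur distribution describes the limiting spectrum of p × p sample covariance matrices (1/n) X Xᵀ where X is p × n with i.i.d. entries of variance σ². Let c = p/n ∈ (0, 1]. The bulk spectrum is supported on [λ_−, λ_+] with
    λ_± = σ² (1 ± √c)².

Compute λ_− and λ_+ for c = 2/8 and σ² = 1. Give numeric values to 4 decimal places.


c = 2/8 = 0.250000; √c = 0.500000.
λ_− = σ² (1 − √c)² = 1 · (1 − 0.500000)² = 1 · (0.500000)² = 0.250000.
λ_+ = σ² (1 + √c)² = 1 · (1 + 0.500000)² = 1 · (1.500000)² = 2.250000.

Rounded to 4 decimal places: λ_− ≈ 0.2500, λ_+ ≈ 2.2500.


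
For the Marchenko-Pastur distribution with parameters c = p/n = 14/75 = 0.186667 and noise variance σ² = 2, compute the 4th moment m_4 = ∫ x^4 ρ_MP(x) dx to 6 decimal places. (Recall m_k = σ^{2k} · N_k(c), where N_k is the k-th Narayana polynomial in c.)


E[X⁴] = σ⁸ (1 + 6c + 6c² + c³) (fourth MP moment). With σ² = 2 (so σ⁸ = 16) and c = 14/75 = 0.186667: E[X⁴] = 16 · (1 + 6·0.186667 + 6·(0.186667)² + (0.186667)³) = 16 · 2.335571.

So E[X^4] = 37.369135.


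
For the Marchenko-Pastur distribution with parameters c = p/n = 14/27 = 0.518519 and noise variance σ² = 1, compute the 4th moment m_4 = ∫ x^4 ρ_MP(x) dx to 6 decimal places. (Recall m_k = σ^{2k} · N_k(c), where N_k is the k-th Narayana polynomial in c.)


E[X⁴] = σ⁸ (1 + 6c + 6c² + c³) (fourth MP moment). With σ² = 1 (so σ⁸ = 1) and c = 14/27 = 0.518519: E[X⁴] = 1 · (1 + 6·0.518519 + 6·(0.518519)² + (0.518519)³) = 1 · 5.863689.

So E[X^4] = 5.863689.


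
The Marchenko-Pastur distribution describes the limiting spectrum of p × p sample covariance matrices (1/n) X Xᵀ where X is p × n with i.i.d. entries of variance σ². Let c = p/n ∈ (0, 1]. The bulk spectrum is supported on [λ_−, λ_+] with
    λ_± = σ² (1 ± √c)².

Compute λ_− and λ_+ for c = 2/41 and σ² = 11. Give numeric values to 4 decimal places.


c = 2/41 = 0.048780; √c = 0.220863.
λ_− = σ² (1 − √c)² = 11 · (1 − 0.220863)² = 11 · (0.779137)² = 6.677598.
λ_+ = σ² (1 + √c)² = 11 · (1 + 0.220863)² = 11 · (1.220863)² = 16.395573.

Rounded to 4 decimal places: λ_− ≈ 6.6776, λ_+ ≈ 16.3956.


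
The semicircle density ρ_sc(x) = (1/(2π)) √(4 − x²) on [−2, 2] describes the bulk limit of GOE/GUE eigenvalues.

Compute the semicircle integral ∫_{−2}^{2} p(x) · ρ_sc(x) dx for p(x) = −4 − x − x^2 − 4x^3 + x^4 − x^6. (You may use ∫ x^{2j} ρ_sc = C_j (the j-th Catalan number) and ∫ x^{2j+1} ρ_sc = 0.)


Write p(x) = Σ a_i x^i, split into monomials and integrate each against ρ_sc separately.
Using ∫ x^{2j} ρ_sc = C_j = (1/(j+1)) C(2j, j) (Catalan numbers) and ∫ x^{2j+1} ρ_sc = 0 (odd monomials vanish by symmetry):
  i = 0 (even): a_0 · C_{0} = -4 · 1 = -4
  i = 1 (odd): ∫ x^1 ρ_sc = 0 (vanishes)
  i = 2 (even): a_2 · C_{1} = -1 · 1 = -1
  i = 3 (odd): ∫ x^3 ρ_sc = 0 (vanishes)
  i = 4 (even): a_4 · C_{2} = 1 · 2 = 2
  i = 6 (even): a_6 · C_{3} = -1 · 5 = -5

Summing the contributions: ∫_{−2}^{2} p(x) ρ_sc(x) dx = (-4) + (-1) + 2 + (-5) = -8.


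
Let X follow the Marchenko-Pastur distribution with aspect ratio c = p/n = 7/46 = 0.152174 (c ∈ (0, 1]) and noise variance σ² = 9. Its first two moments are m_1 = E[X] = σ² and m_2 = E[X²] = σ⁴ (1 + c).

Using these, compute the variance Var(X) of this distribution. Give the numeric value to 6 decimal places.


m_1 = E[X] = σ² = 9, so m_1² = 81.
m_2 = E[X²] = σ⁴ (1 + c) = 81 · (1 + 0.152174) = 81 · 1.152174 = 93.326087.
(Note m_2 − m_1² simplifies to c · σ⁴ = 0.152174 · 81.)

Var(X) = m_2 − m_1² = 93.326087 − 81 = 12.326087.


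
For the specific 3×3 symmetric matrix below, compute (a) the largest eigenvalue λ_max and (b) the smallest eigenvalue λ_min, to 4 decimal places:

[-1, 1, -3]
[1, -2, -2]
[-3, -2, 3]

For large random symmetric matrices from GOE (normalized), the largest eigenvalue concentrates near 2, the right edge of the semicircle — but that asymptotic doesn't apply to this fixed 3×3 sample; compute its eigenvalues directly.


Since M is real symmetric, all three eigenvalues are real; they are the roots of det(λI − M) = λ³ − (tr M) λ² + s λ − det M, where s is the sum of the principal 2×2 minors.
tr M = -1 + (-2) + 3 = 0.
s = ((-1)·(-2) − 1²) + ((-1)·3 − (-3)²) + ((-2)·3 − (-2)²) = 1 + (-12) + (-10) = -21.
det M (expand along row 1) = (-1)·(-10) − 1·(-3) + (-3)·(-8) = 37.
Characteristic polynomial: λ³ − 21λ − 37 = 0.
Substitute λ = y + (tr M)/3 = y + 0.000000 to remove the quadratic term: y³ + p·y + q = 0 with p = s − (tr M)²/3 = -21.000000 and q = −2(tr M)³/27 + (tr M)·s/3 − det M = -37.000000.
Three real roots ⇒ use the trigonometric (Viète) form: r = 2√(−p/3) = 5.291503, φ = arccos(3q/(p·r)) = arccos(0.998906) = 0.046778 rad.
y_k = r·cos(φ/3 − 2πk/3) for k = 0, 1, 2 gives y = 5.290859, -2.573978, -2.716881.
λ_k = y_k + 0.000000 gives λ = 5.2909, -2.5740, -2.7169 (check: the sum is 0.0000 = tr M).

Hence λ_max = 5.2909 and λ_min = -2.7169.


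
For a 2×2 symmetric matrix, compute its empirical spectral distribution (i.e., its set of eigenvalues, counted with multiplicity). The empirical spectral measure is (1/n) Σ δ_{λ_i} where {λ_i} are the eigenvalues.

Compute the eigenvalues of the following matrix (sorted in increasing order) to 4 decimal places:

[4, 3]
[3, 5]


Since M is real symmetric, both eigenvalues are real; they are the roots of det(λI − M) = λ² − (tr M) λ + det M.
tr M = 4 + 5 = 9.
det M = 4·5 − 3² = 20 − 9 = 11.
Characteristic polynomial: λ² − 9λ + 11 = 0.
Discriminant Δ = (tr M)² − 4·det M = 81 − 44 = 37; √Δ = 6.082763.
λ = (tr M ± √Δ)/2 = (9 ± 6.082763)/2, giving (tr M − √Δ)/2 = 1.4586 and (tr M + √Δ)/2 = 7.5414.

Eigenvalues sorted in increasing order: [1.4586, 7.5414].


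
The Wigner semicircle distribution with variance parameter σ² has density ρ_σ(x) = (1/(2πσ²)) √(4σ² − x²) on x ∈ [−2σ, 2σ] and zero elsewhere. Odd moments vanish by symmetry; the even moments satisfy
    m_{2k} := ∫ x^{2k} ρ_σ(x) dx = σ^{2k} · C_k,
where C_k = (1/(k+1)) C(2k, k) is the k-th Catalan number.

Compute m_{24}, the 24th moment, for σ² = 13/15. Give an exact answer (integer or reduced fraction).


By the scaled semicircle moment identity, m_{2k} = σ^{2k} · C_k with k = 12.
C_12 = (1/(k+1)) · C(2k, k) = (1/13) · C(24, 12) = (1/13) · 2704156 = 208012.
σ^{2k} = (σ²)^k = (13/15)^12 = 23298085122481/129746337890625.

Therefore m_{24} = σ^{24} · C_12 = (23298085122481/129746337890625) · 208012 = 4846281282497517772/129746337890625.


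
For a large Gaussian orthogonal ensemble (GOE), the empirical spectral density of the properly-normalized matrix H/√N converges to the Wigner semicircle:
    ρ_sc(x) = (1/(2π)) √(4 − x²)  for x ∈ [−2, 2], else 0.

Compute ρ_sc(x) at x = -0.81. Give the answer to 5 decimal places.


ρ_sc(x) = (1/(2π)) √(4 − x²). With x = -0.81:
  4 − x² = 4 − (-0.81)² = 4 − 0.656100 = 3.343900.
  √(4 − x²) = 1.828633.
  1/(2π) = 0.159155.
  ρ_sc(-0.81) = 0.159155 · 1.828633 = 0.291036.

Rounded to 5 decimal places: ρ_sc(-0.81) ≈ 0.29104.


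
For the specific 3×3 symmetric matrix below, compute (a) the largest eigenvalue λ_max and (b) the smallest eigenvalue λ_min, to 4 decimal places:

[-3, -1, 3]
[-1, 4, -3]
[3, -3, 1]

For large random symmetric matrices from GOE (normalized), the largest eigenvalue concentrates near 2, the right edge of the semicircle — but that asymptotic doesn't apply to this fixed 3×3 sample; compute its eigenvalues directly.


Since M is real symmetric, all three eigenvalues are real; they are the roots of det(λI − M) = λ³ − (tr M) λ² + s λ − det M, where s is the sum of the principal 2×2 minors.
tr M = -3 + 4 + 1 = 2.
s = ((-3)·4 − (-1)²) + ((-3)·1 − 3²) + (4·1 − (-3)²) = -13 + (-12) + (-5) = -30.
det M (expand along row 1) = (-3)·(-5) − (-1)·8 + 3·(-9) = -4.
Characteristic polynomial: λ³ − 2λ² − 30λ + 4 = 0.
Substitute λ = y + (tr M)/3 = y + 0.666667 to remove the quadratic term: y³ + p·y + q = 0 with p = s − (tr M)²/3 = -31.333333 and q = −2(tr M)³/27 + (tr M)·s/3 − det M = -16.592593.
Three real roots ⇒ use the trigonometric (Viète) form: r = 2√(−p/3) = 6.463573, φ = arccos(3q/(p·r)) = arccos(0.245785) = 1.322466 rad.
y_k = r·cos(φ/3 − 2πk/3) for k = 0, 1, 2 gives y = 5.845663, -0.534422, -5.311241.
λ_k = y_k + 0.666667 gives λ = 6.5123, 0.1322, -4.6446 (check: the sum is 2.0000 = tr M).

Hence λ_max = 6.5123 and λ_min = -4.6446.


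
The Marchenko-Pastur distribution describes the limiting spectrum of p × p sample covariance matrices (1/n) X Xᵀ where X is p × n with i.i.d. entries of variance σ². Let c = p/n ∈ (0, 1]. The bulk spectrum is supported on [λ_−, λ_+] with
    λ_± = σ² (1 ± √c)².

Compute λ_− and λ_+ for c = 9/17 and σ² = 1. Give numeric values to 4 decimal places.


c = 9/17 = 0.529412; √c = 0.727607.
λ_− = σ² (1 − √c)² = 1 · (1 − 0.727607)² = 1 · (0.272393)² = 0.074198.
λ_+ = σ² (1 + √c)² = 1 · (1 + 0.727607)² = 1 · (1.727607)² = 2.984626.

Rounded to 4 decimal places: λ_− ≈ 0.0742, λ_+ ≈ 2.9846.


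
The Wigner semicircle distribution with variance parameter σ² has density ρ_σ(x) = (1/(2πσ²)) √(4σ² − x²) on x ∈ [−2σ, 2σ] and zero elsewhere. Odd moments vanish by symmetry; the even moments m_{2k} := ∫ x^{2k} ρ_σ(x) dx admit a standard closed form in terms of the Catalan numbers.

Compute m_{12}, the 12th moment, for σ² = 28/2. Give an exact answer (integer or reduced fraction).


By the scaled semicircle moment identity, m_{2k} = σ^{2k} · C_k with k = 6.
C_6 = (1/(k+1)) · C(2k, k) = (1/7) · C(12, 6) = (1/7) · 924 = 132.
σ^{2k} = (σ²)^k = (28/2)^6 = 7529536.

Therefore m_{12} = σ^{12} · C_6 = 7529536 · 132 = 993898752.


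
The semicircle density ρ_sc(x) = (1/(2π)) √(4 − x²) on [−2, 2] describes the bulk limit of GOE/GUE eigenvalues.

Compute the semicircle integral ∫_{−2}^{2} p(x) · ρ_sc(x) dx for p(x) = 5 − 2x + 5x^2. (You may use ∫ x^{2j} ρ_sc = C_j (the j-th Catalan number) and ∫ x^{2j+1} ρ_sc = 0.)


Write p(x) = Σ a_i x^i, split into monomials and integrate each against ρ_sc separately.
Using ∫ x^{2j} ρ_sc = C_j = (1/(j+1)) C(2j, j) (Catalan numbers) and ∫ x^{2j+1} ρ_sc = 0 (odd monomials vanish by symmetry):
  i = 0 (even): a_0 · C_{0} = 5 · 1 = 5
  i = 1 (odd): ∫ x^1 ρ_sc = 0 (vanishes)
  i = 2 (even): a_2 · C_{1} = 5 · 1 = 5

Summing the contributions: ∫_{−2}^{2} p(x) ρ_sc(x) dx = 5 + 5 = 10.


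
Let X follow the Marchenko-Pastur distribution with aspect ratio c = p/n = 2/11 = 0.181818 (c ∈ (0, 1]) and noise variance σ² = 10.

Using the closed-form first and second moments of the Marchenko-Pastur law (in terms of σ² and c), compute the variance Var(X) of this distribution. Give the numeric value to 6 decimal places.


Recall the MP moments m_1 = E[X] = σ² and m_2 = E[X²] = σ⁴ (1 + c).
m_1 = E[X] = σ² = 10, so m_1² = 100.
m_2 = E[X²] = σ⁴ (1 + c) = 100 · (1 + 0.181818) = 100 · 1.181818 = 118.181818.
(Note m_2 − m_1² simplifies to c · σ⁴ = 0.181818 · 100.)

Var(X) = m_2 − m_1² = 118.181818 − 100 = 18.181818.


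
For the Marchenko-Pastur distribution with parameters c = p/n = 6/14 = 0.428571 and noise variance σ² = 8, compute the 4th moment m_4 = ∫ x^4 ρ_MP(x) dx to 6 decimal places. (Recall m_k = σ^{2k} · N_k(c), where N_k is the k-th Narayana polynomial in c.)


E[X⁴] = σ⁸ (1 + 6c + 6c² + c³) (fourth MP moment). With σ² = 8 (so σ⁸ = 4096) and c = 6/14 = 0.428571: E[X⁴] = 4096 · (1 + 6·0.428571 + 6·(0.428571)² + (0.428571)³) = 4096 · 4.752187.

So E[X^4] = 19464.956268.


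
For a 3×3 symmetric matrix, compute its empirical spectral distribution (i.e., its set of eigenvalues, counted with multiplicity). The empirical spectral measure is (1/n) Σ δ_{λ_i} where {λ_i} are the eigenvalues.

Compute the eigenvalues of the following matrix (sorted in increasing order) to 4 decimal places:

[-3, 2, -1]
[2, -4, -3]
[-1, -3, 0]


Since M is real symmetric, all three eigenvalues are real; they are the roots of det(λI − M) = λ³ − (tr M) λ² + s λ − det M, where s is the sum of the principal 2×2 minors.
tr M = -3 + (-4) + 0 = -7.
s = ((-3)·(-4) − 2²) + ((-3)·0 − (-1)²) + ((-4)·0 − (-3)²) = 8 + (-1) + (-9) = -2.
det M (expand along row 1) = (-3)·(-9) − 2·(-3) + (-1)·(-10) = 43.
Characteristic polynomial: λ³ + 7λ² − 2λ − 43 = 0.
Substitute λ = y + (tr M)/3 = y − 2.333333 to remove the quadratic term: y³ + p·y + q = 0 with p = s − (tr M)²/3 = -18.333333 and q = −2(tr M)³/27 + (tr M)·s/3 − det M = -12.925926.
Three real roots ⇒ use the trigonometric (Viète) form: r = 2√(−p/3) = 4.944132, φ = arccos(3q/(p·r)) = arccos(0.427810) = 1.128727 rad.
y_k = r·cos(φ/3 − 2πk/3) for k = 0, 1, 2 gives y = 4.598299, -0.725915, -3.872384.
λ_k = y_k − 2.333333 gives λ = 2.2650, -3.0592, -6.2057 (check: the sum is -7.0000 = tr M).

Eigenvalues sorted in increasing order: [-6.2057, -3.0592, 2.2650].
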